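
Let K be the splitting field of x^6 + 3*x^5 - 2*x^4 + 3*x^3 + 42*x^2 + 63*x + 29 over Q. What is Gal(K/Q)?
The polynomial f is an irreducible sextic over Q, so G = Gal(f/Q) is one of the 16 transitive subgroups 6T1, ..., 6T16 of S_6. The discriminant of f is 54786284800, which is not a perfect square, so G is not contained in A_6. The transitive groups of degree 6 not contained in A_6 are: C_6 (6T1, order 6), S_3 (6T2, order 6), D_6 (6T3, order 12), C_3 x S_3 (6T5, order 18), A_4 x C_2 (6T6, order 24), S_4 (6T8, order 24), S_3 x S_3 (6T9, order 36), S_4 x C_2 (6T11, order 48), (S_3 x S_3) : C_2 (6T13, order 72), PGL(2,5) (6T14, order 120), S_6 (6T16, order 720). By Dedekind's theorem, for a prime p not dividing disc(f) the degrees of the irreducible factors of f mod p form the cycle type of an element of G. Factoring f modulo the 22 such primes p <= 101 (skipping 2, 5, 13, 37, which divide the discriminant), each new pattern first appears at: mod 3: f = (x^3 + x^2 + x + 2)(x^3 + 2x^2 + x + 1), pattern 3+3; mod 17: f = (x + 2)(x + 5)(x^4 + 13x^3 + 16x^2 + 16x + 8), pattern 4+1+1; mod 31: f = (x^2 + 9)(x^2 + 9x + 15)(x^2 + 25x + 28), pattern 2+2+2; mod 67: f = (x + 17)(x + 26)(x^2 + 37x + 57)(x^2 + 57x + 48), pattern 2+2+1+1. No other pattern occurs in this range, so the set of observed cycle types is {3+3, 4+1+1, 2+2+2, 2+2+1+1}. The candidates containing elements of all these cycle types are S_4 (6T8) of order 24, S_4 x C_2 (6T11) of order 48, PGL(2,5) (6T14) of order 120, S_6 (6T16) of order 720; the others are excluded. The observed types are precisely the cycle types that occur in S_4 (6T8) (apart from the identity). Each of the other remaining candidates has further cycle types, and by the Chebotarev density theorem the matching factorization patterns would occur for a proportion of primes equal to their share of the group: S_4 x C_2 (6T11) additionally contains elements of type 6, 4+2, 2+1+1+1+1 (17 of its 48 elements, about 35% of primes); PGL(2,5) (6T14) additionally contains elements of type 6, 5+1 (44 of its 120 elements, about 37% of primes); S_6 (6T16) additionally contains elements of type 6, 5+1, 4+2, 3+2+1, 3+1+1+1, 2+1+1+1+1 (529 of its 720 elements, about 73% of primes). None of the 22 primes tested shows any such pattern (for each of these groups the chance of that is below 10^-4), which rules them out. Hence G = S_4 (6T8), of order 24.

S_4 (also written S4-)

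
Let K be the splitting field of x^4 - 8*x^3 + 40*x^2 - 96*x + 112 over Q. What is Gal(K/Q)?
The polynomial is an irreducible quartic over Q and its discriminant is 8388608, which is not a perfect square, so the Galois group is not contained in A_4. The resolvent cubic y^3 - 40*y^2 + 320*y + 1536 has exactly one rational root, so the Galois group is C_4 or D_4. The quartic becomes reducible over Q(sqrt(disc)), so the group is C_4.

C_4 (order 4)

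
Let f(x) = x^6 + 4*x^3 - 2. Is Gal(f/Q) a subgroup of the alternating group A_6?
The polynomial is irreducible of degree 6 over Q. Its discriminant is 40310784, which is not a perfect square. A Galois group lies in the alternating group exactly when the discriminant is a square in Q, so the Galois group (S_3 x S_3) is not contained in A_6.

No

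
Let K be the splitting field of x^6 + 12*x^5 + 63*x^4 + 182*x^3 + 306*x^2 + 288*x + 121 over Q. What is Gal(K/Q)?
PGL(2,5) (order 120)

The polynomial f is an irreducible sextic over Q, so G = Gal(f/Q) is one of the 16 transitive subgroups 6T1, ..., 6T16 of S_6. The discriminant of f is -16003008, which is not a perfect square, so G is not contained in A_6. The transitive groups of degree 6 not contained in A_6 are: C_6 (6T1, order 6), S_3 (6T2, order 6), D_6 (6T3, order 12), C_3 x S_3 (6T5, order 18), A_4 x C_2 (6T6, order 24), S_4 (6T8, order 24), S_3 x S_3 (6T9, order 36), S_4 x C_2 (6T11, order 48), (S_3 x S_3) : C_2 (6T13, order 72), PGL(2,5) (6T14, order 120), S_6 (6T16, order 720). By Dedekind's theorem, for a prime p not dividing disc(f) the degrees of the irreducible factors of f mod p form the cycle type of an element of G. Factoring f modulo the 21 such primes p <= 89 (skipping 2, 3, 7, which divide the discriminant), each new pattern first appears at: mod 5: f = (x^6 + 2x^5 + 3x^4 + 2x^3 + x^2 + 3x + 1), pattern 6; mod 11: f = (x)(x^5 + x^4 + 8x^3 + 6x^2 + 9x + 2), pattern 5+1; mod 13: f = (x + 3)(x + 7)(x^4 + 2x^3 + 9x^2 + 11x + 7), pattern 4+1+1; mod 23: f = (x + 5)(x + 9)(x^2 + 9x + 16)(x^2 + 12x + 14), pattern 2+2+1+1; mod 43: f = (x^3 + 25x^2 + 24x + 21)(x^3 + 30x^2 + 20x + 16), pattern 3+3; mod 61: f = (x^2 + 36x + 40)(x^2 + 47x + 41)(x^2 + 51x + 35), pattern 2+2+2. No other pattern occurs in this range, so the set of observed cycle types is {6, 5+1, 4+1+1, 2+2+1+1, 3+3, 2+2+2}. The candidates containing elements of all these cycle types are PGL(2,5) (6T14) of order 120, S_6 (6T16) of order 720; the others are excluded. The observed types are precisely the cycle types that occur in PGL(2,5) (6T14) (apart from the identity). Each of the other remaining candidates has further cycle types, and by the Chebotarev density theorem the matching factorization patterns would occur for a proportion of primes equal to their share of the group: S_6 (6T16) additionally contains elements of type 4+2, 3+2+1, 3+1+1+1, 2+1+1+1+1 (265 of its 720 elements, about 37% of primes). None of the 21 primes tested shows any such pattern (for each of these groups the chance of that is below 10^-4), which rules them out. Hence G = PGL(2,5) (6T14), of order 120.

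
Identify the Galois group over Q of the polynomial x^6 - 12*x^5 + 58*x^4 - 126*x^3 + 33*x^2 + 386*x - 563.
The polynomial f is an irreducible sextic over Q, so G = Gal(f/Q) is one of the 16 transitive subgroups 6T1, ..., 6T16 of S_6. The discriminant of f is 87452721811456 = 9351616^2, a perfect square, so G is contained in A_6. The transitive groups of degree 6 contained in A_6 are: A_4 (6T4, order 12), S_4 (6T7, order 24), (C_3 x C_3) : C_4 (6T10, order 36), PSL(2,5) (6T12, order 60), A_6 (6T15, order 360). By Dedekind's theorem, for a prime p not dividing disc(f) the degrees of the irreducible factors of f mod p form the cycle type of an element of G. Factoring f modulo the 79 such primes p <= 419 (skipping 2, 23, which divide the discriminant), each new pattern first appears at: mod 3: f = (x^3 + x^2 + 2x + 1)(x^3 + 2x^2 + 1), pattern 3+3; mod 5: f = (x^2 + 2)(x^4 + 3x^3 + x^2 + 3x + 1), pattern 4+2; mod 19: f = (x + 13)(x + 14)(x^2 + 8x + 3)(x^2 + 10x + 10), pattern 2+2+1+1; mod 223: f = (x + 11)(x + 16)(x + 63)(x + 128)(x + 217)(x + 222), pattern 1+1+1+1+1+1. No other pattern occurs in this range, so the set of observed cycle types is {3+3, 4+2, 2+2+1+1, 1+1+1+1+1+1}. The candidates containing elements of all these cycle types are S_4 (6T7) of order 24, (C_3 x C_3) : C_4 (6T10) of order 36, A_6 (6T15) of order 360; the others are excluded. The observed types are precisely the cycle types that occur in S_4 (6T7). Each of the other remaining candidates has further cycle types, and by the Chebotarev density theorem the matching factorization patterns would occur for a proportion of primes equal to their share of the group: (C_3 x C_3) : C_4 (6T10) additionally contains elements of type 3+1+1+1 (4 of its 36 elements, about 11% of primes); A_6 (6T15) additionally contains elements of type 5+1, 3+1+1+1 (184 of its 360 elements, about 51% of primes). None of the 79 primes tested shows any such pattern (for each of these groups the chance of that is below 10^-4), which rules them out. Hence G = S_4 (6T7), of order 24.

6T7: S_4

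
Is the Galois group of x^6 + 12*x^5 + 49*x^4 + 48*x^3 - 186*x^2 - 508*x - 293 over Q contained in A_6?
The polynomial is irreducible of degree 6 over Q. Its discriminant is 191207610350656 = 13827784^2, a perfect square. A Galois group lies in the alternating group exactly when the discriminant is a square in Q, so the Galois group (S_4) is contained in A_6.

Yes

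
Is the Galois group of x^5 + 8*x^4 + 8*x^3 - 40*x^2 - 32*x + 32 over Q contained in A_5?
Yes

The polynomial is irreducible of degree 5 over Q. Its discriminant is 15352201216 = 123904^2, a perfect square. A Galois group lies in the alternating group exactly when the discriminant is a square in Q, so the Galois group (C_5) is contained in A_5.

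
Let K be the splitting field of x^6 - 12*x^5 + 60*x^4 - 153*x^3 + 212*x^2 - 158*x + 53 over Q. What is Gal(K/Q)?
S_6 (order 720)

The polynomial f is an irreducible sextic over Q, so G = Gal(f/Q) is one of the 16 transitive subgroups 6T1, ..., 6T16 of S_6. The discriminant of f is -219439771, which is not a perfect square, so G is not contained in A_6. The transitive groups of degree 6 not contained in A_6 are: C_6 (6T1, order 6), S_3 (6T2, order 6), D_6 (6T3, order 12), C_3 x S_3 (6T5, order 18), A_4 x C_2 (6T6, order 24), S_4 (6T8, order 24), S_3 x S_3 (6T9, order 36), S_4 x C_2 (6T11, order 48), (S_3 x S_3) : C_2 (6T13, order 72), PGL(2,5) (6T14, order 120), S_6 (6T16, order 720). By Dedekind's theorem, for a prime p not dividing disc(f) the degrees of the irreducible factors of f mod p form the cycle type of an element of G. Factoring f modulo the 4 such primes p <= 7, each new pattern first appears at: mod 2: f = (x^6 + x^3 + 1), pattern 6; mod 3: f = (x + 2)(x^2 + x + 2)(x^3 + 2x + 2), pattern 3+2+1; mod 5: f = (x^3 + x + 1)(x^3 + 3x^2 + 4x + 3), pattern 3+3; mod 7: f = (x + 3)(x^5 + 6x^4 + x^2 + 6x + 6), pattern 5+1. No other pattern occurs in this range, so the set of observed cycle types is {6, 3+2+1, 3+3, 5+1}. Among the candidates above, the only group containing elements of all these cycle types is S_6 (6T16); every other candidate lacks at least one of them. Hence G = S_6 (6T16), of order 720.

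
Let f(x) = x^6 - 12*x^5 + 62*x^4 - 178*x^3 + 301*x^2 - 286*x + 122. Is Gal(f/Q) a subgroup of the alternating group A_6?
The polynomial is irreducible of degree 6 over Q. Its discriminant is -187648, which is not a perfect square. A Galois group lies in the alternating group exactly when the discriminant is a square in Q, so the Galois group ((S_3 x S_3) : C_2) is not contained in A_6.

No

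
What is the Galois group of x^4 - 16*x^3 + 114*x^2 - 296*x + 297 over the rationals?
4T4: A_4

The polynomial is an irreducible quartic over Q and its discriminant is 1662029824 = 40768^2, a perfect square, so the Galois group is contained in A_4. The resolvent cubic y^3 - 114*y^2 + 3548*y - 28216 is irreducible over Q. An irreducible resolvent with square discriminant gives A_4.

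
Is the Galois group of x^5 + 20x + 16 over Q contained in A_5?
The polynomial is irreducible of degree 5 over Q. Its discriminant is 1024000000 = 32000^2, a perfect square. A Galois group lies in the alternating group exactly when the discriminant is a square in Q, so the Galois group (A_5) is contained in A_5.

Yes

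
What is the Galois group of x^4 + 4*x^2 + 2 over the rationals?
C_4 (order 4)

The polynomial is an irreducible quartic over Q and its discriminant is 2048, which is not a perfect square, so the Galois group is not contained in A_4. The resolvent cubic y^3 - 4*y^2 - 8*y + 32 has exactly one rational root, so the Galois group is C_4 or D_4. The quartic becomes reducible over Q(sqrt(disc)), so the group is C_4.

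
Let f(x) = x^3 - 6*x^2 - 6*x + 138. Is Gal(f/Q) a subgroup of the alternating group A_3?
No

The polynomial is irreducible of degree 3 over Q. Its discriminant is -303372, which is not a perfect square. A Galois group lies in the alternating group exactly when the discriminant is a square in Q, so the Galois group (S_3) is not contained in A_3.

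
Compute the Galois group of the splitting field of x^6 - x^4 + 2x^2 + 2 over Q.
S_4, S_4(6c), the S_4-action on 6 points not in A_6

The polynomial f is an irreducible sextic over Q, so G = Gal(f/Q) is one of the 16 transitive subgroups 6T1, ..., 6T16 of S_6. The discriminant of f is -5120000, which is not a perfect square, so G is not contained in A_6. The transitive groups of degree 6 not contained in A_6 are: C_6 (6T1, order 6), S_3 (6T2, order 6), D_6 (6T3, order 12), C_3 x S_3 (6T5, order 18), A_4 x C_2 (6T6, order 24), S_4 (6T8, order 24), S_3 x S_3 (6T9, order 36), S_4 x C_2 (6T11, order 48), (S_3 x S_3) : C_2 (6T13, order 72), PGL(2,5) (6T14, order 120), S_6 (6T16, order 720). By Dedekind's theorem, for a prime p not dividing disc(f) the degrees of the irreducible factors of f mod p form the cycle type of an element of G. Factoring f modulo the 22 such primes p <= 89 (skipping 2, 5, which divide the discriminant), each new pattern first appears at: mod 3: f = (x^3 + x^2 + 2)(x^3 + 2x^2 + 1), pattern 3+3; mod 7: f = (x^2 + 2)(x^2 + x + 6)(x^2 + 6x + 6), pattern 2+2+2; mod 13: f = (x + 4)(x + 9)(x^4 + 2x^2 + 8), pattern 4+1+1; mod 43: f = (x + 12)(x + 31)(x^2 + 4)(x^2 + 10), pattern 2+2+1+1. No other pattern occurs in this range, so the set of observed cycle types is {3+3, 2+2+2, 4+1+1, 2+2+1+1}. The candidates containing elements of all these cycle types are S_4 (6T8) of order 24, S_4 x C_2 (6T11) of order 48, PGL(2,5) (6T14) of order 120, S_6 (6T16) of order 720; the others are excluded. The observed types are precisely the cycle types that occur in S_4 (6T8) (apart from the identity). Each of the other remaining candidates has further cycle types, and by the Chebotarev density theorem the matching factorization patterns would occur for a proportion of primes equal to their share of the group: S_4 x C_2 (6T11) additionally contains elements of type 6, 4+2, 2+1+1+1+1 (17 of its 48 elements, about 35% of primes); PGL(2,5) (6T14) additionally contains elements of type 6, 5+1 (44 of its 120 elements, about 37% of primes); S_6 (6T16) additionally contains elements of type 6, 5+1, 4+2, 3+2+1, 3+1+1+1, 2+1+1+1+1 (529 of its 720 elements, about 73% of primes). None of the 22 primes tested shows any such pattern (for each of these groups the chance of that is below 10^-4), which rules them out. Hence G = S_4 (6T8), of order 24.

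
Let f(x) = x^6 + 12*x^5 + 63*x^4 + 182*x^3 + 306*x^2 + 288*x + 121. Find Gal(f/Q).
PGL(2,5), S_5 acting on 6 points

The polynomial f is an irreducible sextic over Q, so G = Gal(f/Q) is one of the 16 transitive subgroups 6T1, ..., 6T16 of S_6. The discriminant of f is -16003008, which is not a perfect square, so G is not contained in A_6. The transitive groups of degree 6 not contained in A_6 are: C_6 (6T1, order 6), S_3 (6T2, order 6), D_6 (6T3, order 12), C_3 x S_3 (6T5, order 18), A_4 x C_2 (6T6, order 24), S_4 (6T8, order 24), S_3 x S_3 (6T9, order 36), S_4 x C_2 (6T11, order 48), (S_3 x S_3) : C_2 (6T13, order 72), PGL(2,5) (6T14, order 120), S_6 (6T16, order 720). By Dedekind's theorem, for a prime p not dividing disc(f) the degrees of the irreducible factors of f mod p form the cycle type of an element of G. Factoring f modulo the 21 such primes p <= 89 (skipping 2, 3, 7, which divide the discriminant), each new pattern first appears at: mod 5: f = (x^6 + 2x^5 + 3x^4 + 2x^3 + x^2 + 3x + 1), pattern 6; mod 11: f = (x)(x^5 + x^4 + 8x^3 + 6x^2 + 9x + 2), pattern 5+1; mod 13: f = (x + 3)(x + 7)(x^4 + 2x^3 + 9x^2 + 11x + 7), pattern 4+1+1; mod 23: f = (x + 5)(x + 9)(x^2 + 9x + 16)(x^2 + 12x + 14), pattern 2+2+1+1; mod 43: f = (x^3 + 25x^2 + 24x + 21)(x^3 + 30x^2 + 20x + 16), pattern 3+3; mod 61: f = (x^2 + 36x + 40)(x^2 + 47x + 41)(x^2 + 51x + 35), pattern 2+2+2. No other pattern occurs in this range, so the set of observed cycle types is {6, 5+1, 4+1+1, 2+2+1+1, 3+3, 2+2+2}. The candidates containing elements of all these cycle types are PGL(2,5) (6T14) of order 120, S_6 (6T16) of order 720; the others are excluded. The observed types are precisely the cycle types that occur in PGL(2,5) (6T14) (apart from the identity). Each of the other remaining candidates has further cycle types, and by the Chebotarev density theorem the matching factorization patterns would occur for a proportion of primes equal to their share of the group: S_6 (6T16) additionally contains elements of type 4+2, 3+2+1, 3+1+1+1, 2+1+1+1+1 (265 of its 720 elements, about 37% of primes). None of the 21 primes tested shows any such pattern (for each of these groups the chance of that is below 10^-4), which rules them out. Hence G = PGL(2,5) (6T14), of order 120.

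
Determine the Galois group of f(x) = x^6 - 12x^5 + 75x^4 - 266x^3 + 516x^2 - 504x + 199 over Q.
PGL(2,5), S_5 acting on 6 points

The polynomial f is an irreducible sextic over Q, so G = Gal(f/Q) is one of the 16 transitive subgroups 6T1, ..., 6T16 of S_6. The discriminant of f is -5217636731328, which is not a perfect square, so G is not contained in A_6. The transitive groups of degree 6 not contained in A_6 are: C_6 (6T1, order 6), S_3 (6T2, order 6), D_6 (6T3, order 12), C_3 x S_3 (6T5, order 18), A_4 x C_2 (6T6, order 24), S_4 (6T8, order 24), S_3 x S_3 (6T9, order 36), S_4 x C_2 (6T11, order 48), (S_3 x S_3) : C_2 (6T13, order 72), PGL(2,5) (6T14, order 120), S_6 (6T16, order 720). By Dedekind's theorem, for a prime p not dividing disc(f) the degrees of the irreducible factors of f mod p form the cycle type of an element of G. Factoring f modulo the 21 such primes p <= 89 (skipping 2, 3, 7, which divide the discriminant), each new pattern first appears at: mod 5: f = (x^6 + 3x^5 + 4x^3 + x^2 + x + 4), pattern 6; mod 11: f = (x + 1)(x^5 + 9x^4 + 9x^2 + x + 1), pattern 5+1; mod 13: f = (x + 1)(x + 3)(x^4 + 10x^3 + 6x^2 + 5x + 10), pattern 4+1+1; mod 23: f = (x + 9)(x + 11)(x^2 + x + 14)(x^2 + 13x + 14), pattern 2+2+1+1; mod 43: f = (x^3 + 32x^2 + 41x + 1)(x^3 + 42x^2 + 23x + 27), pattern 3+3; mod 61: f = (x^2 + x + 28)(x^2 + 12x + 30)(x^2 + 36x + 25), pattern 2+2+2. No other pattern occurs in this range, so the set of observed cycle types is {6, 5+1, 4+1+1, 2+2+1+1, 3+3, 2+2+2}. The candidates containing elements of all these cycle types are PGL(2,5) (6T14) of order 120, S_6 (6T16) of order 720; the others are excluded. The observed types are precisely the cycle types that occur in PGL(2,5) (6T14) (apart from the identity). Each of the other remaining candidates has further cycle types, and by the Chebotarev density theorem the matching factorization patterns would occur for a proportion of primes equal to their share of the group: S_6 (6T16) additionally contains elements of type 4+2, 3+2+1, 3+1+1+1, 2+1+1+1+1 (265 of its 720 elements, about 37% of primes). None of the 21 primes tested shows any such pattern (for each of these groups the chance of that is below 10^-4), which rules them out. Hence G = PGL(2,5) (6T14), of order 120.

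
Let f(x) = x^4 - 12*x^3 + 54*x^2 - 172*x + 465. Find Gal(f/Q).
A_4 (also written A4)

The polynomial is an irreducible quartic over Q and its discriminant is 1358954496 = 36864^2, a perfect square, so the Galois group is contained in A_4. The resolvent cubic y^3 - 54*y^2 + 204*y + 3896 is irreducible over Q. An irreducible resolvent with square discriminant gives A_4.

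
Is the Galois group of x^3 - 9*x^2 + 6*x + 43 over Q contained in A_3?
The polynomial is irreducible of degree 3 over Q. Its discriminant is 35721 = 189^2, a perfect square. A Galois group lies in the alternating group exactly when the discriminant is a square in Q, so the Galois group (C_3) is contained in A_3.

Yes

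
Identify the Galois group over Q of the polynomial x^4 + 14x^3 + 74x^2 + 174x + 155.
The polynomial is an irreducible quartic over Q and its discriminant is 3136 = 56^2, a perfect square, so the Galois group is contained in A_4. The resolvent cubic y^3 - 74*y^2 + 1816*y - 14776 is irreducible over Q. An irreducible resolvent with square discriminant gives A_4.

4T4: A_4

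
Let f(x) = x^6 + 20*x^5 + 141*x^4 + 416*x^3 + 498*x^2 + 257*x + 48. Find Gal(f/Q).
The polynomial f is an irreducible sextic over Q, so G = Gal(f/Q) is one of the 16 transitive subgroups 6T1, ..., 6T16 of S_6. The discriminant of f is 30991489 = 5567^2, a perfect square, so G is contained in A_6. The transitive groups of degree 6 contained in A_6 are: A_4 (6T4, order 12), S_4 (6T7, order 24), (C_3 x C_3) : C_4 (6T10, order 36), PSL(2,5) (6T12, order 60), A_6 (6T15, order 360). By Dedekind's theorem, for a prime p not dividing disc(f) the degrees of the irreducible factors of f mod p form the cycle type of an element of G. Factoring f modulo the 21 such primes p <= 79 (skipping 19, which divides the discriminant), each new pattern first appears at: mod 2: f = (x)(x^5 + x^3 + 1), pattern 5+1; mod 7: f = (x^3 + x^2 + 3x + 5)(x^3 + 5x^2 + 4), pattern 3+3; mod 61: f = (x + 2)(x + 3)(x^2 + 36x + 13)(x^2 + 40x + 10), pattern 2+2+1+1. No other pattern occurs in this range, so the set of observed cycle types is {5+1, 3+3, 2+2+1+1}. The candidates containing elements of all these cycle types are PSL(2,5) (6T12) of order 60, A_6 (6T15) of order 360; the others are excluded. The observed types are precisely the cycle types that occur in PSL(2,5) (6T12) (apart from the identity). Each of the other remaining candidates has further cycle types, and by the Chebotarev density theorem the matching factorization patterns would occur for a proportion of primes equal to their share of the group: A_6 (6T15) additionally contains elements of type 4+2, 3+1+1+1 (130 of its 360 elements, about 36% of primes). None of the 21 primes tested shows any such pattern (for each of these groups the chance of that is below 10^-4), which rules them out. Hence G = PSL(2,5) (6T12), of order 60.

PSL(2,5) (also written A5(6))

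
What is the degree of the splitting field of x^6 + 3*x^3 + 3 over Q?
The degree of the splitting field over Q equals the order of the Galois group, so first determine the group. The polynomial f is an irreducible sextic over Q, so G = Gal(f/Q) is one of the 16 transitive subgroups 6T1, ..., 6T16 of S_6. The discriminant of f is -177147, which is not a perfect square, so G is not contained in A_6. The transitive groups of degree 6 not contained in A_6 are: C_6 (6T1, order 6), S_3 (6T2, order 6), D_6 (6T3, order 12), C_3 x S_3 (6T5, order 18), A_4 x C_2 (6T6, order 24), S_4 (6T8, order 24), S_3 x S_3 (6T9, order 36), S_4 x C_2 (6T11, order 48), (S_3 x S_3) : C_2 (6T13, order 72), PGL(2,5) (6T14, order 120), S_6 (6T16, order 720). By Dedekind's theorem, for a prime p not dividing disc(f) the degrees of the irreducible factors of f mod p form the cycle type of an element of G. Factoring f modulo the 33 such primes p <= 139 (skipping 3, which divides the discriminant), each new pattern first appears at: mod 2: f = (x^6 + x^3 + 1), pattern 6; mod 7: f = (x + 3)(x + 5)(x + 6)(x^3 + 4), pattern 3+1+1+1; mod 17: f = (x^2 + 5x + 7)(x^2 + 13x + 7)(x^2 + 16x + 7), pattern 2+2+2; mod 19: f = (x^3 + 9)(x^3 + 13), pattern 3+3; mod 73: f = (x + 42)(x + 43)(x + 44)(x + 51)(x + 52)(x + 60), pattern 1+1+1+1+1+1. No other pattern occurs in this range, so the set of observed cycle types is {6, 3+1+1+1, 2+2+2, 3+3, 1+1+1+1+1+1}. The candidates containing elements of all these cycle types are C_3 x S_3 (6T5) of order 18, S_3 x S_3 (6T9) of order 36, (S_3 x S_3) : C_2 (6T13) of order 72, S_6 (6T16) of order 720; the others are excluded. The observed types are precisely the cycle types that occur in C_3 x S_3 (6T5). Each of the other remaining candidates has further cycle types, and by the Chebotarev density theorem the matching factorization patterns would occur for a proportion of primes equal to their share of the group: S_3 x S_3 (6T9) additionally contains elements of type 2+2+1+1 (9 of its 36 elements, about 25% of primes); (S_3 x S_3) : C_2 (6T13) additionally contains elements of type 4+2, 3+2+1, 2+2+1+1, 2+1+1+1+1 (45 of its 72 elements, about 62% of primes); S_6 (6T16) additionally contains elements of type 5+1, 4+2, 4+1+1, 3+2+1, 2+2+1+1, 2+1+1+1+1 (504 of its 720 elements, about 70% of primes). None of the 33 primes tested shows any such pattern (for each of these groups the chance of that is below 10^-4), which rules them out. Hence G = C_3 x S_3 (6T5), of order 18. The Galois group C_3 x S_3 (6T5) has order 18, so the splitting field has degree 18 over Q.

18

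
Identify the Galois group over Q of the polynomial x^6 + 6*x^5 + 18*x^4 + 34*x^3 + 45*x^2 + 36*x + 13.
PGL(2,5)

The polynomial f is an irreducible sextic over Q, so G = Gal(f/Q) is one of the 16 transitive subgroups 6T1, ..., 6T16 of S_6. The discriminant of f is -16003008, which is not a perfect square, so G is not contained in A_6. The transitive groups of degree 6 not contained in A_6 are: C_6 (6T1, order 6), S_3 (6T2, order 6), D_6 (6T3, order 12), C_3 x S_3 (6T5, order 18), A_4 x C_2 (6T6, order 24), S_4 (6T8, order 24), S_3 x S_3 (6T9, order 36), S_4 x C_2 (6T11, order 48), (S_3 x S_3) : C_2 (6T13, order 72), PGL(2,5) (6T14, order 120), S_6 (6T16, order 720). By Dedekind's theorem, for a prime p not dividing disc(f) the degrees of the irreducible factors of f mod p form the cycle type of an element of G. Factoring f modulo the 21 such primes p <= 89 (skipping 2, 3, 7, which divide the discriminant), each new pattern first appears at: mod 5: f = (x^6 + x^5 + 3x^4 + 4x^3 + x + 3), pattern 6; mod 11: f = (x + 3)(x^5 + 3x^4 + 9x^3 + 7x^2 + 2x + 8), pattern 5+1; mod 13: f = (x)(x + 9)(x^4 + 10x^3 + 6x^2 + 6x + 4), pattern 4+1+1; mod 23: f = (x + 17)(x + 21)(x^2 + 17x + 10)(x^2 + 20x + 21), pattern 2+2+1+1; mod 43: f = (x^3 + 22x^2 + 39x + 16)(x^3 + 27x^2 + 30x + 25), pattern 3+3; mod 61: f = (x^2 + 16x + 13)(x^2 + 20x + 31)(x^2 + 31x + 2), pattern 2+2+2. No other pattern occurs in this range, so the set of observed cycle types is {6, 5+1, 4+1+1, 2+2+1+1, 3+3, 2+2+2}. The candidates containing elements of all these cycle types are PGL(2,5) (6T14) of order 120, S_6 (6T16) of order 720; the others are excluded. The observed types are precisely the cycle types that occur in PGL(2,5) (6T14) (apart from the identity). Each of the other remaining candidates has further cycle types, and by the Chebotarev density theorem the matching factorization patterns would occur for a proportion of primes equal to their share of the group: S_6 (6T16) additionally contains elements of type 4+2, 3+2+1, 3+1+1+1, 2+1+1+1+1 (265 of its 720 elements, about 37% of primes). None of the 21 primes tested shows any such pattern (for each of these groups the chance of that is below 10^-4), which rules them out. Hence G = PGL(2,5) (6T14), of order 120.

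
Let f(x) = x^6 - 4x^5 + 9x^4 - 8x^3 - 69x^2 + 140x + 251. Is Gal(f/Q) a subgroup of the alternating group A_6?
Yes

The polynomial is irreducible of degree 6 over Q. Its discriminant is 564385546240000 = 23756800^2, a perfect square. A Galois group lies in the alternating group exactly when the discriminant is a square in Q, so the Galois group ((C_3 x C_3) : C_4) is contained in A_6.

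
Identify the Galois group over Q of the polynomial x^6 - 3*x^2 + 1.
A_4 x C_2 (order 24)

The polynomial f is an irreducible sextic over Q, so G = Gal(f/Q) is one of the 16 transitive subgroups 6T1, ..., 6T16 of S_6. The discriminant of f is -419904, which is not a perfect square, so G is not contained in A_6. The transitive groups of degree 6 not contained in A_6 are: C_6 (6T1, order 6), S_3 (6T2, order 6), D_6 (6T3, order 12), C_3 x S_3 (6T5, order 18), A_4 x C_2 (6T6, order 24), S_4 (6T8, order 24), S_3 x S_3 (6T9, order 36), S_4 x C_2 (6T11, order 48), (S_3 x S_3) : C_2 (6T13, order 72), PGL(2,5) (6T14, order 120), S_6 (6T16, order 720). By Dedekind's theorem, for a prime p not dividing disc(f) the degrees of the irreducible factors of f mod p form the cycle type of an element of G. Factoring f modulo the 33 such primes p <= 149 (skipping 2, 3, which divide the discriminant), each new pattern first appears at: mod 5: f = (x^3 + 2x^2 + 2x + 3)(x^3 + 3x^2 + 2x + 2), pattern 3+3; mod 7: f = (x^6 + 4x^2 + 1), pattern 6; mod 17: f = (x + 8)(x + 9)(x^2 + 3)(x^2 + 10), pattern 2+2+1+1; mod 19: f = (x + 3)(x + 8)(x + 11)(x + 16)(x^2 + 16), pattern 2+1+1+1+1; mod 71: f = (x^2 + 16)(x^2 + 25)(x^2 + 30), pattern 2+2+2. No other pattern occurs in this range, so the set of observed cycle types is {3+3, 6, 2+2+1+1, 2+1+1+1+1, 2+2+2}. The candidates containing elements of all these cycle types are A_4 x C_2 (6T6) of order 24, S_4 x C_2 (6T11) of order 48, (S_3 x S_3) : C_2 (6T13) of order 72, S_6 (6T16) of order 720; the others are excluded. The observed types are precisely the cycle types that occur in A_4 x C_2 (6T6) (apart from the identity). Each of the other remaining candidates has further cycle types, and by the Chebotarev density theorem the matching factorization patterns would occur for a proportion of primes equal to their share of the group: S_4 x C_2 (6T11) additionally contains elements of type 4+2, 4+1+1 (12 of its 48 elements, about 25% of primes); (S_3 x S_3) : C_2 (6T13) additionally contains elements of type 4+2, 3+2+1, 3+1+1+1 (34 of its 72 elements, about 47% of primes); S_6 (6T16) additionally contains elements of type 5+1, 4+2, 4+1+1, 3+2+1, 3+1+1+1 (484 of its 720 elements, about 67% of primes). None of the 33 primes tested shows any such pattern (for each of these groups the chance of that is below 10^-4), which rules them out. Hence G = A_4 x C_2 (6T6), of order 24.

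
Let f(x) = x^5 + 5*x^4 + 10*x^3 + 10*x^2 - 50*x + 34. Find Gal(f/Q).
A_5, the alternating group on 5 letters

The polynomial f is an irreducible quintic over Q, so G = Gal(f/Q) is a transitive subgroup of S_5: one of C_5 (5T1, order 5), D_5 (5T2, order 10), F_20 (5T3, order 20), A_5 (5T4, order 60) or S_5 (5T5, order 120). The discriminant of f is 58564000000 = 242000^2, a perfect square, so G is contained in A_5. The transitive groups of degree 5 contained in A_5 are: C_5 (5T1, order 5), D_5 (5T2, order 10), A_5 (5T4, order 60). By Dedekind's theorem, for a prime p not dividing disc(f) the degrees of the irreducible factors of f mod p form the cycle type of an element of G. Factoring f modulo the 3 such primes p <= 13 (skipping 2, 5, 11, which divide the discriminant), each new pattern first appears at: mod 3: f = (x^5 + 2x^4 + x^3 + x^2 + x + 1), pattern 5; mod 13: f = (x + 7)(x + 9)(x^3 + 2x^2 + 6x + 9), pattern 3+1+1. No other pattern occurs in this range, so the set of observed cycle types is {5, 3+1+1}. Among the candidates above, the only group containing elements of all these cycle types is A_5 (5T4) — each of C_5 (5T1), D_5 (5T2) lacks at least one of them. Hence G = A_5 (5T4), of order 60.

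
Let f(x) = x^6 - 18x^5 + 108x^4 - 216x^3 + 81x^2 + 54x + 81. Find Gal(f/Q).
The polynomial f is an irreducible sextic over Q, so G = Gal(f/Q) is one of the 16 transitive subgroups 6T1, ..., 6T16 of S_6. The discriminant of f is -4498962269925312, which is not a perfect square, so G is not contained in A_6. The transitive groups of degree 6 not contained in A_6 are: C_6 (6T1, order 6), S_3 (6T2, order 6), D_6 (6T3, order 12), C_3 x S_3 (6T5, order 18), A_4 x C_2 (6T6, order 24), S_4 (6T8, order 24), S_3 x S_3 (6T9, order 36), S_4 x C_2 (6T11, order 48), (S_3 x S_3) : C_2 (6T13, order 72), PGL(2,5) (6T14, order 120), S_6 (6T16, order 720). By Dedekind's theorem, for a prime p not dividing disc(f) the degrees of the irreducible factors of f mod p form the cycle type of an element of G. Factoring f modulo the 29 such primes p <= 137 (skipping 2, 3, 7, 23, which divide the discriminant), each new pattern first appears at: mod 5: f = (x^6 + 2x^5 + 3x^4 + 4x^3 + x^2 + 4x + 1), pattern 6; mod 11: f = (x + 1)(x^5 + 3x^4 + 6x^3 + 9x^2 + 6x + 4), pattern 5+1; mod 13: f = (x + 6)(x + 12)(x^4 + 3x^3 + 8x^2 + 9x + 6), pattern 4+1+1; mod 43: f = (x^3 + 32x^2 + 24x + 15)(x^3 + 36x^2 + 7x + 14), pattern 3+3; mod 61: f = (x^2 + 11x + 43)(x^2 + 35x + 40)(x^2 + 58x + 22), pattern 2+2+2; mod 137: f = (x + 19)(x + 42)(x^2 + 63x + 9)(x^2 + 132x + 51), pattern 2+2+1+1. No other pattern occurs in this range, so the set of observed cycle types is {6, 5+1, 4+1+1, 3+3, 2+2+2, 2+2+1+1}. The candidates containing elements of all these cycle types are PGL(2,5) (6T14) of order 120, S_6 (6T16) of order 720; the others are excluded. The observed types are precisely the cycle types that occur in PGL(2,5) (6T14) (apart from the identity). Each of the other remaining candidates has further cycle types, and by the Chebotarev density theorem the matching factorization patterns would occur for a proportion of primes equal to their share of the group: S_6 (6T16) additionally contains elements of type 4+2, 3+2+1, 3+1+1+1, 2+1+1+1+1 (265 of its 720 elements, about 37% of primes). None of the 29 primes tested shows any such pattern (for each of these groups the chance of that is below 10^-4), which rules them out. Hence G = PGL(2,5) (6T14), of order 120.

PGL(2,5), S_5 acting on 6 points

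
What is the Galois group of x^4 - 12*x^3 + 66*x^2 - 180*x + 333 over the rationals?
The polynomial is an irreducible quartic over Q and its discriminant is 429981696 = 20736^2, a perfect square, so the Galois group is contained in A_4. The resolvent cubic y^3 - 66*y^2 + 828*y + 7560 splits completely over Q, which gives the Klein four-group V_4.

V_4, the Klein four-group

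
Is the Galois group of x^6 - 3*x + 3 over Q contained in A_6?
No

The polynomial is irreducible of degree 6 over Q. Its discriminant is -9059283, which is not a perfect square. A Galois group lies in the alternating group exactly when the discriminant is a square in Q, so the Galois group ((S_3 x S_3) : C_2) is not contained in A_6.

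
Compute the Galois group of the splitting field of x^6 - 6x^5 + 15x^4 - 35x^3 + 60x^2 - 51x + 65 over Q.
S_3 x S_3

The polynomial f is an irreducible sextic over Q, so G = Gal(f/Q) is one of the 16 transitive subgroups 6T1, ..., 6T16 of S_6. The discriminant of f is 42688773981, which is not a perfect square, so G is not contained in A_6. The transitive groups of degree 6 not contained in A_6 are: C_6 (6T1, order 6), S_3 (6T2, order 6), D_6 (6T3, order 12), C_3 x S_3 (6T5, order 18), A_4 x C_2 (6T6, order 24), S_4 (6T8, order 24), S_3 x S_3 (6T9, order 36), S_4 x C_2 (6T11, order 48), (S_3 x S_3) : C_2 (6T13, order 72), PGL(2,5) (6T14, order 120), S_6 (6T16, order 720). By Dedekind's theorem, for a prime p not dividing disc(f) the degrees of the irreducible factors of f mod p form the cycle type of an element of G. Factoring f modulo the 16 such primes p <= 67 (skipping 3, 7, 29, which divide the discriminant), each new pattern first appears at: mod 2: f = (x^6 + x^4 + x^3 + x + 1), pattern 6; mod 5: f = (x)(x + 3)(x^2 + 2x + 3)(x^2 + 4x + 1), pattern 2+2+1+1; mod 13: f = (x)(x + 2)(x + 8)(x^3 + 10x^2 + 3x + 9), pattern 3+1+1+1; mod 19: f = (x^2 + 2x + 2)(x^2 + 4x + 11)(x^2 + 7x + 9), pattern 2+2+2; mod 67: f = (x^3 + 64x^2 + 3x + 10)(x^3 + 64x^2 + 3x + 40), pattern 3+3. No other pattern occurs in this range, so the set of observed cycle types is {6, 2+2+1+1, 3+1+1+1, 2+2+2, 3+3}. The candidates containing elements of all these cycle types are S_3 x S_3 (6T9) of order 36, (S_3 x S_3) : C_2 (6T13) of order 72, S_6 (6T16) of order 720; the others are excluded. The observed types are precisely the cycle types that occur in S_3 x S_3 (6T9) (apart from the identity). Each of the other remaining candidates has further cycle types, and by the Chebotarev density theorem the matching factorization patterns would occur for a proportion of primes equal to their share of the group: (S_3 x S_3) : C_2 (6T13) additionally contains elements of type 4+2, 3+2+1, 2+1+1+1+1 (36 of its 72 elements, about 50% of primes); S_6 (6T16) additionally contains elements of type 5+1, 4+2, 4+1+1, 3+2+1, 2+1+1+1+1 (459 of its 720 elements, about 64% of primes). None of the 16 primes tested shows any such pattern (for each of these groups the chance of that is below 10^-4), which rules them out. Hence G = S_3 x S_3 (6T9), of order 36.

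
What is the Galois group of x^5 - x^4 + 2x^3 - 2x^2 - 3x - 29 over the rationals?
The polynomial f is an irreducible quintic over Q, so G = Gal(f/Q) is a transitive subgroup of S_5: one of C_5 (5T1, order 5), D_5 (5T2, order 10), F_20 (5T3, order 20), A_5 (5T4, order 60) or S_5 (5T5, order 120). The discriminant of f is 2316304384 = 48128^2, a perfect square, so G is contained in A_5. The transitive groups of degree 5 contained in A_5 are: C_5 (5T1, order 5), D_5 (5T2, order 10), A_5 (5T4, order 60). By Dedekind's theorem, for a prime p not dividing disc(f) the degrees of the irreducible factors of f mod p form the cycle type of an element of G. Factoring f modulo the 23 such primes p <= 97 (skipping 2, 47, which divide the discriminant), each new pattern first appears at: mod 3: f = (x^5 + 2x^4 + 2x^3 + x^2 + 1), pattern 5; mod 5: f = (x + 2)(x^2 + 3x + 4)(x^2 + 4x + 2), pattern 2+2+1; mod 83: f = (x + 24)(x + 36)(x + 52)(x + 58)(x + 78), pattern 1+1+1+1+1. No other pattern occurs in this range, so the set of observed cycle types is {5, 2+2+1, 1+1+1+1+1}. The candidates containing elements of all these cycle types are D_5 (5T2) of order 10, A_5 (5T4) of order 60; the others are excluded. The observed types are precisely the cycle types that occur in D_5 (5T2). Each of the other remaining candidates has further cycle types, and by the Chebotarev density theorem the matching factorization patterns would occur for a proportion of primes equal to their share of the group: A_5 (5T4) additionally contains elements of type 3+1+1 (20 of its 60 elements, about 33% of primes). None of the 23 primes tested shows any such pattern (for each of these groups the chance of that is below 10^-4), which rules them out. Hence G = D_5 (5T2), of order 10.

D_5 (order 10)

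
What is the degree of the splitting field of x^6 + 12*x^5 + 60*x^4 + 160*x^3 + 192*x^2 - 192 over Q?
12

The degree of the splitting field over Q equals the order of the Galois group, so first determine the group. The polynomial f is an irreducible sextic over Q, so G = Gal(f/Q) is one of the 16 transitive subgroups 6T1, ..., 6T16 of S_6. The discriminant of f is 450868486864896 = 21233664^2, a perfect square, so G is contained in A_6. The transitive groups of degree 6 contained in A_6 are: A_4 (6T4, order 12), S_4 (6T7, order 24), (C_3 x C_3) : C_4 (6T10, order 36), PSL(2,5) (6T12, order 60), A_6 (6T15, order 360). By Dedekind's theorem, for a prime p not dividing disc(f) the degrees of the irreducible factors of f mod p form the cycle type of an element of G. Factoring f modulo the 33 such primes p <= 149 (skipping 2, 3, which divide the discriminant), each new pattern first appears at: mod 5: f = (x^3 + 3x^2 + 2x + 3)(x^3 + 4x^2 + x + 1), pattern 3+3; mod 17: f = (x + 6)(x + 15)(x^2 + 4x + 9)(x^2 + 4x + 15), pattern 2+2+1+1; mod 71: f = (x + 9)(x + 10)(x + 12)(x + 63)(x + 65)(x + 66), pattern 1+1+1+1+1+1. No other pattern occurs in this range, so the set of observed cycle types is {3+3, 2+2+1+1, 1+1+1+1+1+1}. The candidates containing elements of all these cycle types are A_4 (6T4) of order 12, S_4 (6T7) of order 24, (C_3 x C_3) : C_4 (6T10) of order 36, PSL(2,5) (6T12) of order 60, A_6 (6T15) of order 360; the others are excluded. The observed types are precisely the cycle types that occur in A_4 (6T4). Each of the other remaining candidates has further cycle types, and by the Chebotarev density theorem the matching factorization patterns would occur for a proportion of primes equal to their share of the group: S_4 (6T7) additionally contains elements of type 4+2 (6 of its 24 elements, about 25% of primes); (C_3 x C_3) : C_4 (6T10) additionally contains elements of type 4+2, 3+1+1+1 (22 of its 36 elements, about 61% of primes); PSL(2,5) (6T12) additionally contains elements of type 5+1 (24 of its 60 elements, about 40% of primes); A_6 (6T15) additionally contains elements of type 5+1, 4+2, 3+1+1+1 (274 of its 360 elements, about 76% of primes). None of the 33 primes tested shows any such pattern (for each of these groups the chance of that is below 10^-4), which rules them out. Hence G = A_4 (6T4), of order 12. The Galois group A_4 (6T4) has order 12, so the splitting field has degree 12 over Q.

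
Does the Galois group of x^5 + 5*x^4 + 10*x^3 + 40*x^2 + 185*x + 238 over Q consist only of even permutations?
The polynomial is irreducible of degree 5 over Q. Its discriminant is 1085663503125, which is not a perfect square. A Galois group lies in the alternating group exactly when the discriminant is a square in Q, so the Galois group (F_20) is not contained in A_5.

No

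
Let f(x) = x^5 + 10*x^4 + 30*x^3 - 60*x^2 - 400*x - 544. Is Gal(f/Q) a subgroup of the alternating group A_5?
The polynomial is irreducible of degree 5 over Q. Its discriminant is 23040000000000 = 4800000^2, a perfect square. A Galois group lies in the alternating group exactly when the discriminant is a square in Q, so the Galois group (D_5) is contained in A_5.

Yes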